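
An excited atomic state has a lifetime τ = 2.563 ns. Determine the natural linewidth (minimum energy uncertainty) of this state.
128.407 neV

Using the energy-time uncertainty principle:
ΔEΔt ≥ ℏ/2

The lifetime τ represents the time uncertainty Δt.
The natural linewidth (minimum energy uncertainty) is:

ΔE = ℏ/(2τ)
ΔE = (1.055e-34 J·s) / (2 × 2.563e-09 s)
ΔE = 2.057e-26 J = 128.407 neV

This natural linewidth limits the precision of spectroscopic measurements.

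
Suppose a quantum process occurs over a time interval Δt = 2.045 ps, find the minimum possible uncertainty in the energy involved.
160.932 μeV

Using the energy-time uncertainty principle:
ΔEΔt ≥ ℏ/2

The minimum uncertainty in energy is:
ΔE_min = ℏ/(2Δt)
ΔE_min = (1.055e-34 J·s) / (2 × 2.045e-12 s)
ΔE_min = 2.578e-23 J = 160.932 μeV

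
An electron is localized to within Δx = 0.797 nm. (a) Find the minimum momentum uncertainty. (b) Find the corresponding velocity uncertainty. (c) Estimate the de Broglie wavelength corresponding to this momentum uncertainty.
(a) Δp_min = 6.616 × 10^-26 kg·m/s
(b) Δv_min = 72.627 km/s
(c) λ_dB = 10.015 nm

Step-by-step:

(a) From the uncertainty principle:
Δp_min = ℏ/(2Δx) = (1.055e-34 J·s)/(2 × 7.970e-10 m) = 6.616e-26 kg·m/s

(b) The velocity uncertainty:
Δv = Δp/m = (6.616e-26 kg·m/s)/(9.109e-31 kg) = 7.263e+04 m/s = 72.627 km/s

(c) The de Broglie wavelength for this momentum:
λ = h/p = (6.626e-34 J·s)/(6.616e-26 kg·m/s) = 1.002e-08 m = 10.015 nm

Note: The de Broglie wavelength is comparable to the localization size, as expected from wave-particle duality.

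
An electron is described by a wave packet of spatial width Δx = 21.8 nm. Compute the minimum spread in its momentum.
2.419 × 10^-27 kg·m/s

For a wave packet, the spatial width Δx and momentum spread Δp are related by the uncertainty principle:
ΔxΔp ≥ ℏ/2

The minimum momentum spread is:
Δp_min = ℏ/(2Δx)
Δp_min = (1.055e-34 J·s) / (2 × 2.180e-08 m)
Δp_min = 2.419e-27 kg·m/s

A wave packet cannot have both a well-defined position and well-defined momentum.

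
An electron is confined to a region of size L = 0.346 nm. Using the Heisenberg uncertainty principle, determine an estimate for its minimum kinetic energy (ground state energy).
79.563 meV

Using the uncertainty principle to estimate ground state energy:

1. The position uncertainty is approximately the confinement size:
   Δx ≈ L = 3.460e-10 m

2. From ΔxΔp ≥ ℏ/2, the minimum momentum uncertainty is:
   Δp ≈ ℏ/(2L) = 1.524e-25 kg·m/s

3. The kinetic energy is approximately:
   KE ≈ (Δp)²/(2m) = (1.524e-25)²/(2 × 9.109e-31 kg)
   KE ≈ 1.275e-20 J = 79.563 meV

This is an order-of-magnitude estimate of the ground state energy.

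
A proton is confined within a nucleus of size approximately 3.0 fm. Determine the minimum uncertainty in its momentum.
1.758 × 10^-20 kg·m/s

Using the Heisenberg uncertainty principle:
ΔxΔp ≥ ℏ/2

With Δx ≈ L = 3.000e-15 m (the confinement size):
Δp_min = ℏ/(2Δx)
Δp_min = (1.055e-34 J·s) / (2 × 3.000e-15 m)
Δp_min = 1.758e-20 kg·m/s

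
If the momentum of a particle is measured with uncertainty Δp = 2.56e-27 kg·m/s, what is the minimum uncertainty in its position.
20.597 nm

Using the Heisenberg uncertainty principle:
ΔxΔp ≥ ℏ/2

The minimum uncertainty in position is:
Δx_min = ℏ/(2Δp)
Δx_min = (1.055e-34 J·s) / (2 × 2.560e-27 kg·m/s)
Δx_min = 2.060e-08 m = 20.597 nm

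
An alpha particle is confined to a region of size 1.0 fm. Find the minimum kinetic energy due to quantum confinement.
1.306 MeV

Using the uncertainty principle:

1. Position uncertainty: Δx ≈ 1.000e-15 m
2. Minimum momentum uncertainty: Δp = ℏ/(2Δx) = 5.273e-20 kg·m/s
3. Minimum kinetic energy:
   KE = (Δp)²/(2m) = (5.273e-20)²/(2 × 6.645e-27 kg)
   KE = 2.092e-13 J = 1.306 MeV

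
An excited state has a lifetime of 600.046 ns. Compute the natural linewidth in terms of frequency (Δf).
132.619 kHz

Using the energy-time uncertainty principle and E = hf:
ΔEΔt ≥ ℏ/2
hΔf·Δt ≥ ℏ/2

The minimum frequency uncertainty is:
Δf = ℏ/(2hτ) = 1/(4πτ)
Δf = 1/(4π × 6.000e-07 s)
Δf = 1.326e+05 Hz = 132.619 kHz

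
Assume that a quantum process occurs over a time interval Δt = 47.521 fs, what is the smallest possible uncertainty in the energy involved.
6.925 meV

Using the energy-time uncertainty principle:
ΔEΔt ≥ ℏ/2

The minimum uncertainty in energy is:
ΔE_min = ℏ/(2Δt)
ΔE_min = (1.055e-34 J·s) / (2 × 4.752e-14 s)
ΔE_min = 1.110e-21 J = 6.925 meV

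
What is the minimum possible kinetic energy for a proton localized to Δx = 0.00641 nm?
126.252 meV

Localizing a particle requires giving it sufficient momentum uncertainty:

1. From uncertainty principle: Δp ≥ ℏ/(2Δx)
   Δp_min = (1.055e-34 J·s) / (2 × 6.410e-12 m)
   Δp_min = 8.226e-24 kg·m/s

2. This momentum uncertainty corresponds to kinetic energy:
   KE ≈ (Δp)²/(2m) = (8.226e-24)²/(2 × 1.673e-27 kg)
   KE = 2.023e-20 J = 126.252 meV

Tighter localization requires more energy.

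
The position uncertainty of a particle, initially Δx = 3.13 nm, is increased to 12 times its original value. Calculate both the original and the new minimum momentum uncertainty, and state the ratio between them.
Original Δp_min = 1.685 × 10^-26 kg·m/s; new Δp'_min = 1.404 × 10^-27 kg·m/s; ratio Δp'_min/Δp_min = 1/12.

From the uncertainty principle ΔxΔp ≥ ℏ/2, the minimum momentum uncertainty is Δp_min = ℏ/(2Δx).

Original (Δx = 3.13 nm = 3.130e-09 m):
Δp_min = (1.055e-34 J·s)/(2 × 3.130e-09 m) = 1.685e-26 kg·m/s

When Δx → 12Δx:
Δp'_min = ℏ/(2 × 12Δx) = (1/12) × ℏ/(2Δx) = (1/12) × Δp_min
Δp'_min = 1/12 × 1.685e-26 kg·m/s = 1.404e-27 kg·m/s

Since Δp_min ∝ 1/Δx, when Δx is increased to 12 times its original value, Δp_min decreases to 1/12 of its original value.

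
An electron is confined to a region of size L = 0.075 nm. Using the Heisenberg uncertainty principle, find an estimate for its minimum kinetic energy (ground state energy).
1.693 eV

Using the uncertainty principle to estimate ground state energy:

1. The position uncertainty is approximately the confinement size:
   Δx ≈ L = 7.500e-11 m

2. From ΔxΔp ≥ ℏ/2, the minimum momentum uncertainty is:
   Δp ≈ ℏ/(2L) = 7.030e-25 kg·m/s

3. The kinetic energy is approximately:
   KE ≈ (Δp)²/(2m) = (7.030e-25)²/(2 × 9.109e-31 kg)
   KE ≈ 2.713e-19 J = 1.693 eV

This is an order-of-magnitude estimate of the ground state energy.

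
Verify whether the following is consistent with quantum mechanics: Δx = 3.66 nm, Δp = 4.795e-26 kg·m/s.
Yes, it satisfies the uncertainty principle.

Calculate the product ΔxΔp:
ΔxΔp = (3.660e-09 m) × (4.795e-26 kg·m/s)
ΔxΔp = 1.755e-34 J·s

Compare to the minimum allowed value ℏ/2:
ℏ/2 = 5.273e-35 J·s

Since ΔxΔp = 1.755e-34 J·s ≥ 5.273e-35 J·s = ℏ/2,
the measurement satisfies the uncertainty principle.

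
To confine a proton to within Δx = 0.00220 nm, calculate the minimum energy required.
1.072 eV

Localizing a particle requires giving it sufficient momentum uncertainty:

1. From uncertainty principle: Δp ≥ ℏ/(2Δx)
   Δp_min = (1.055e-34 J·s) / (2 × 2.200e-12 m)
   Δp_min = 2.397e-23 kg·m/s

2. This momentum uncertainty corresponds to kinetic energy:
   KE ≈ (Δp)²/(2m) = (2.397e-23)²/(2 × 1.673e-27 kg)
   KE = 1.717e-19 J = 1.072 eV

Tighter localization requires more energy.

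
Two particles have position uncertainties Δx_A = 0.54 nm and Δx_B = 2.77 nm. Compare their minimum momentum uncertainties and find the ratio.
Particle A has the larger minimum momentum uncertainty, by a factor of 5.13.

For each particle, the minimum momentum uncertainty is Δp_min = ℏ/(2Δx):

Particle A: Δp_A = ℏ/(2×5.400e-10 m) = 9.765e-26 kg·m/s
Particle B: Δp_B = ℏ/(2×2.770e-09 m) = 1.904e-26 kg·m/s

Ratio: Δp_A/Δp_B = 5.13

Since Δp_min ∝ 1/Δx, the particle with smaller position uncertainty (A) has larger momentum uncertainty.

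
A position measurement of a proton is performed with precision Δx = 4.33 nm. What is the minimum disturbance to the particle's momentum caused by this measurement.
1.218 × 10^-26 kg·m/s

The uncertainty principle implies that measuring position disturbs momentum:
ΔxΔp ≥ ℏ/2

When we measure position with precision Δx, we necessarily introduce a momentum uncertainty:
Δp ≥ ℏ/(2Δx)
Δp_min = (1.055e-34 J·s) / (2 × 4.330e-09 m)
Δp_min = 1.218e-26 kg·m/s

The more precisely we measure position, the greater the momentum disturbance.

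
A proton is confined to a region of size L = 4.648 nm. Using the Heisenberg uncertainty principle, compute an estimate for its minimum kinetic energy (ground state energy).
240.116 neV

Using the uncertainty principle to estimate ground state energy:

1. The position uncertainty is approximately the confinement size:
   Δx ≈ L = 4.648e-09 m

2. From ΔxΔp ≥ ℏ/2, the minimum momentum uncertainty is:
   Δp ≈ ℏ/(2L) = 1.134e-26 kg·m/s

3. The kinetic energy is approximately:
   KE ≈ (Δp)²/(2m) = (1.134e-26)²/(2 × 1.673e-27 kg)
   KE ≈ 3.847e-26 J = 240.116 neV

This is an order-of-magnitude estimate of the ground state energy.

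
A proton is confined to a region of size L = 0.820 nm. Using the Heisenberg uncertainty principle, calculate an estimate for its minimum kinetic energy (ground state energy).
7.715 μeV

Using the uncertainty principle to estimate ground state energy:

1. The position uncertainty is approximately the confinement size:
   Δx ≈ L = 8.200e-10 m

2. From ΔxΔp ≥ ℏ/2, the minimum momentum uncertainty is:
   Δp ≈ ℏ/(2L) = 6.430e-26 kg·m/s

3. The kinetic energy is approximately:
   KE ≈ (Δp)²/(2m) = (6.430e-26)²/(2 × 1.673e-27 kg)
   KE ≈ 1.236e-24 J = 7.715 μeV

This is an order-of-magnitude estimate of the ground state energy.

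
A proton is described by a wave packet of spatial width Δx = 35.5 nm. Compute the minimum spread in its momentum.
1.485 × 10^-27 kg·m/s

For a wave packet, the spatial width Δx and momentum spread Δp are related by the uncertainty principle:
ΔxΔp ≥ ℏ/2

The minimum momentum spread is:
Δp_min = ℏ/(2Δx)
Δp_min = (1.055e-34 J·s) / (2 × 3.550e-08 m)
Δp_min = 1.485e-27 kg·m/s

A wave packet cannot have both a well-defined position and well-defined momentum.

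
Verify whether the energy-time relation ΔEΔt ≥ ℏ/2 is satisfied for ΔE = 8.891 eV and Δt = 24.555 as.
No, it violates the uncertainty relation.

Calculate the product ΔEΔt:
ΔE = 8.891 eV = 1.424e-18 J
ΔEΔt = (1.424e-18 J) × (2.455e-17 s)
ΔEΔt = 3.498e-35 J·s

Compare to the minimum allowed value ℏ/2:
ℏ/2 = 5.273e-35 J·s

Since ΔEΔt = 3.498e-35 J·s < 5.273e-35 J·s = ℏ/2,
this violates the uncertainty relation.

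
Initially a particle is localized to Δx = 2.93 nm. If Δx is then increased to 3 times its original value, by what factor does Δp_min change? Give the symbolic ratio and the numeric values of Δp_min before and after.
Original Δp_min = 1.800 × 10^-26 kg·m/s; new Δp'_min = 5.999 × 10^-27 kg·m/s; ratio Δp'_min/Δp_min = 1/3.

From the uncertainty principle ΔxΔp ≥ ℏ/2, the minimum momentum uncertainty is Δp_min = ℏ/(2Δx).

Original (Δx = 2.93 nm = 2.930e-09 m):
Δp_min = (1.055e-34 J·s)/(2 × 2.930e-09 m) = 1.800e-26 kg·m/s

When Δx → 3Δx:
Δp'_min = ℏ/(2 × 3Δx) = (1/3) × ℏ/(2Δx) = (1/3) × Δp_min
Δp'_min = 1/3 × 1.800e-26 kg·m/s = 5.999e-27 kg·m/s

Since Δp_min ∝ 1/Δx, when Δx is increased to 3 times its original value, Δp_min decreases to 1/3 of its original value.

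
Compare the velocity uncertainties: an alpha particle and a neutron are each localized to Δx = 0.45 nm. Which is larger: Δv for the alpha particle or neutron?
The neutron has the larger minimum velocity uncertainty, by a ratio of 4.0.

For both particles, Δp_min = ℏ/(2Δx) = 1.172e-25 kg·m/s (same for both).

The velocity uncertainty is Δv = Δp/m:
- alpha particle: Δv = 1.172e-25 / 6.645e-27 = 1.763e+01 m/s = 17.634 m/s
- neutron: Δv = 1.172e-25 / 1.675e-27 = 6.996e+01 m/s = 69.958 m/s

Ratio: 6.996e+01 / 1.763e+01 = 4.0

The lighter particle has larger velocity uncertainty because Δv ∝ 1/m.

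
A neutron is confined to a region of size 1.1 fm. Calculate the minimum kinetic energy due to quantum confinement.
4.281 MeV

Using the uncertainty principle:

1. Position uncertainty: Δx ≈ 1.100e-15 m
2. Minimum momentum uncertainty: Δp = ℏ/(2Δx) = 4.794e-20 kg·m/s
3. Minimum kinetic energy:
   KE = (Δp)²/(2m) = (4.794e-20)²/(2 × 1.675e-27 kg)
   KE = 6.859e-13 J = 4.281 MeV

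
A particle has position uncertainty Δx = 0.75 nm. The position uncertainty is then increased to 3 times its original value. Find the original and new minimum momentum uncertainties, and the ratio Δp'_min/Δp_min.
Original Δp_min = 7.030 × 10^-26 kg·m/s; new Δp'_min = 2.343 × 10^-26 kg·m/s; ratio Δp'_min/Δp_min = 1/3.

From the uncertainty principle ΔxΔp ≥ ℏ/2, the minimum momentum uncertainty is Δp_min = ℏ/(2Δx).

Original (Δx = 0.75 nm = 7.500e-10 m):
Δp_min = (1.055e-34 J·s)/(2 × 7.500e-10 m) = 7.030e-26 kg·m/s

When Δx → 3Δx:
Δp'_min = ℏ/(2 × 3Δx) = (1/3) × ℏ/(2Δx) = (1/3) × Δp_min
Δp'_min = 1/3 × 7.030e-26 kg·m/s = 2.343e-26 kg·m/s

Since Δp_min ∝ 1/Δx, when Δx is increased to 3 times its original value, Δp_min decreases to 1/3 of its original value.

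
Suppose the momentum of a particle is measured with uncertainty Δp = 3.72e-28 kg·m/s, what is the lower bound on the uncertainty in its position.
141.744 nm

Using the Heisenberg uncertainty principle:
ΔxΔp ≥ ℏ/2

The minimum uncertainty in position is:
Δx_min = ℏ/(2Δp)
Δx_min = (1.055e-34 J·s) / (2 × 3.720e-28 kg·m/s)
Δx_min = 1.417e-07 m = 141.744 nm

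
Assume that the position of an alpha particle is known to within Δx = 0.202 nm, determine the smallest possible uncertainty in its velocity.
39.285 m/s

Using the Heisenberg uncertainty principle and Δp = mΔv:
ΔxΔp ≥ ℏ/2
Δx(mΔv) ≥ ℏ/2

The minimum uncertainty in velocity is:
Δv_min = ℏ/(2mΔx)
Δv_min = (1.055e-34 J·s) / (2 × 6.645e-27 kg × 2.020e-10 m)
Δv_min = 3.928e+01 m/s = 39.285 m/s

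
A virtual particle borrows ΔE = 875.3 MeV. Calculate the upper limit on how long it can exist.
3.760 × 10^-25 s

Using the energy-time uncertainty principle:
ΔEΔt ≥ ℏ/2

For a virtual particle borrowing energy ΔE, the maximum lifetime is:
Δt_max = ℏ/(2ΔE)

Converting energy:
ΔE = 875.3 MeV = 1.402e-10 J

Δt_max = (1.055e-34 J·s) / (2 × 1.402e-10 J)
Δt_max = 3.760e-25 s = 3.760 × 10^-25 s

Virtual particles with higher borrowed energy exist for shorter times.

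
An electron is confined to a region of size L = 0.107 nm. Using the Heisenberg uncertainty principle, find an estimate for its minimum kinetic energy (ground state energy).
831.946 meV

Using the uncertainty principle to estimate ground state energy:

1. The position uncertainty is approximately the confinement size:
   Δx ≈ L = 1.070e-10 m

2. From ΔxΔp ≥ ℏ/2, the minimum momentum uncertainty is:
   Δp ≈ ℏ/(2L) = 4.928e-25 kg·m/s

3. The kinetic energy is approximately:
   KE ≈ (Δp)²/(2m) = (4.928e-25)²/(2 × 9.109e-31 kg)
   KE ≈ 1.333e-19 J = 831.946 meV

This is an order-of-magnitude estimate of the ground state energy.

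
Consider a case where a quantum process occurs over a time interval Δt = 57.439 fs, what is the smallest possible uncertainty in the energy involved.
5.730 meV

Using the energy-time uncertainty principle:
ΔEΔt ≥ ℏ/2

The minimum uncertainty in energy is:
ΔE_min = ℏ/(2Δt)
ΔE_min = (1.055e-34 J·s) / (2 × 5.744e-14 s)
ΔE_min = 9.180e-22 J = 5.730 meV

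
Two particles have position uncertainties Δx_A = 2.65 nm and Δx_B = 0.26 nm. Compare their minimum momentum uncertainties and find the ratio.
Particle B has the larger minimum momentum uncertainty, by a factor of 10.19.

For each particle, the minimum momentum uncertainty is Δp_min = ℏ/(2Δx):

Particle A: Δp_A = ℏ/(2×2.650e-09 m) = 1.990e-26 kg·m/s
Particle B: Δp_B = ℏ/(2×2.600e-10 m) = 2.028e-25 kg·m/s

Ratio: Δp_B/Δp_A = 10.19

Since Δp_min ∝ 1/Δx, the particle with smaller position uncertainty (B) has larger momentum uncertainty.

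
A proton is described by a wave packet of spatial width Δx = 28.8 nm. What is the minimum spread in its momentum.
1.831 × 10^-27 kg·m/s

For a wave packet, the spatial width Δx and momentum spread Δp are related by the uncertainty principle:
ΔxΔp ≥ ℏ/2

The minimum momentum spread is:
Δp_min = ℏ/(2Δx)
Δp_min = (1.055e-34 J·s) / (2 × 2.880e-08 m)
Δp_min = 1.831e-27 kg·m/s

A wave packet cannot have both a well-defined position and well-defined momentum.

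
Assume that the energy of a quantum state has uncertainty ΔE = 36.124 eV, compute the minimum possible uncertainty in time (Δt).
9.110 as

Using the energy-time uncertainty principle:
ΔEΔt ≥ ℏ/2

The minimum uncertainty in time is:
Δt_min = ℏ/(2ΔE)
Δt_min = (1.055e-34 J·s) / (2 × 5.788e-18 J)
Δt_min = 9.110e-18 s = 9.110 as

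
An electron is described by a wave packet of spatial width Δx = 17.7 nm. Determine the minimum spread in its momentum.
2.979 × 10^-27 kg·m/s

For a wave packet, the spatial width Δx and momentum spread Δp are related by the uncertainty principle:
ΔxΔp ≥ ℏ/2

The minimum momentum spread is:
Δp_min = ℏ/(2Δx)
Δp_min = (1.055e-34 J·s) / (2 × 1.770e-08 m)
Δp_min = 2.979e-27 kg·m/s

A wave packet cannot have both a well-defined position and well-defined momentum.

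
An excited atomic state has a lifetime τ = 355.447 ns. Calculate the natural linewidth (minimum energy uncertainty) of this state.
925.893 peV

Using the energy-time uncertainty principle:
ΔEΔt ≥ ℏ/2

The lifetime τ represents the time uncertainty Δt.
The natural linewidth (minimum energy uncertainty) is:

ΔE = ℏ/(2τ)
ΔE = (1.055e-34 J·s) / (2 × 3.554e-07 s)
ΔE = 1.483e-28 J = 925.893 peV

This natural linewidth limits the precision of spectroscopic measurements.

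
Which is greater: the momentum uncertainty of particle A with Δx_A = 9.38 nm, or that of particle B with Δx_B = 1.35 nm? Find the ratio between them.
Particle B has the larger minimum momentum uncertainty, by a factor of 6.95.

For each particle, the minimum momentum uncertainty is Δp_min = ℏ/(2Δx):

Particle A: Δp_A = ℏ/(2×9.380e-09 m) = 5.621e-27 kg·m/s
Particle B: Δp_B = ℏ/(2×1.350e-09 m) = 3.906e-26 kg·m/s

Ratio: Δp_B/Δp_A = 6.95

Since Δp_min ∝ 1/Δx, the particle with smaller position uncertainty (B) has larger momentum uncertainty.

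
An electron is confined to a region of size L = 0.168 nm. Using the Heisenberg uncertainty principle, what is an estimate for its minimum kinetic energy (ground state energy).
337.477 meV

Using the uncertainty principle to estimate ground state energy:

1. The position uncertainty is approximately the confinement size:
   Δx ≈ L = 1.680e-10 m

2. From ΔxΔp ≥ ℏ/2, the minimum momentum uncertainty is:
   Δp ≈ ℏ/(2L) = 3.139e-25 kg·m/s

3. The kinetic energy is approximately:
   KE ≈ (Δp)²/(2m) = (3.139e-25)²/(2 × 9.109e-31 kg)
   KE ≈ 5.407e-20 J = 337.477 meV

This is an order-of-magnitude estimate of the ground state energy.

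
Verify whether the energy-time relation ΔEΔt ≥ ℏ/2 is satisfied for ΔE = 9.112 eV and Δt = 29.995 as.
No, it violates the uncertainty relation.

Calculate the product ΔEΔt:
ΔE = 9.112 eV = 1.460e-18 J
ΔEΔt = (1.460e-18 J) × (3.000e-17 s)
ΔEΔt = 4.379e-35 J·s

Compare to the minimum allowed value ℏ/2:
ℏ/2 = 5.273e-35 J·s

Since ΔEΔt = 4.379e-35 J·s < 5.273e-35 J·s = ℏ/2,
this violates the uncertainty relation.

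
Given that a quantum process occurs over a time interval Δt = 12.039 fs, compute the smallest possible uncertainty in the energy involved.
27.337 meV

Using the energy-time uncertainty principle:
ΔEΔt ≥ ℏ/2

The minimum uncertainty in energy is:
ΔE_min = ℏ/(2Δt)
ΔE_min = (1.055e-34 J·s) / (2 × 1.204e-14 s)
ΔE_min = 4.380e-21 J = 27.337 meV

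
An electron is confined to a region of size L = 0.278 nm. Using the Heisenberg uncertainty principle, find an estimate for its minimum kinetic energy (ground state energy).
123.246 meV

Using the uncertainty principle to estimate ground state energy:

1. The position uncertainty is approximately the confinement size:
   Δx ≈ L = 2.780e-10 m

2. From ΔxΔp ≥ ℏ/2, the minimum momentum uncertainty is:
   Δp ≈ ℏ/(2L) = 1.897e-25 kg·m/s

3. The kinetic energy is approximately:
   KE ≈ (Δp)²/(2m) = (1.897e-25)²/(2 × 9.109e-31 kg)
   KE ≈ 1.975e-20 J = 123.246 meV

This is an order-of-magnitude estimate of the ground state energy.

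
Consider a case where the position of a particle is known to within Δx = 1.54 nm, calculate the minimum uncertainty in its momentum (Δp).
3.424 × 10^-26 kg·m/s

Using the Heisenberg uncertainty principle:
ΔxΔp ≥ ℏ/2

The minimum uncertainty in momentum is:
Δp_min = ℏ/(2Δx)
Δp_min = (1.055e-34 J·s) / (2 × 1.540e-09 m)
Δp_min = 3.424e-26 kg·m/s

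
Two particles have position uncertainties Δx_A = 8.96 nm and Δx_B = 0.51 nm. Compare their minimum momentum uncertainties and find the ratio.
Particle B has the larger minimum momentum uncertainty, by a factor of 17.57.

For each particle, the minimum momentum uncertainty is Δp_min = ℏ/(2Δx):

Particle A: Δp_A = ℏ/(2×8.960e-09 m) = 5.885e-27 kg·m/s
Particle B: Δp_B = ℏ/(2×5.100e-10 m) = 1.034e-25 kg·m/s

Ratio: Δp_B/Δp_A = 17.57

Since Δp_min ∝ 1/Δx, the particle with smaller position uncertainty (B) has larger momentum uncertainty.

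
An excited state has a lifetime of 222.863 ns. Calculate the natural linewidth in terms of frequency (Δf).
357.069 kHz

Using the energy-time uncertainty principle and E = hf:
ΔEΔt ≥ ℏ/2
hΔf·Δt ≥ ℏ/2

The minimum frequency uncertainty is:
Δf = ℏ/(2hτ) = 1/(4πτ)
Δf = 1/(4π × 2.229e-07 s)
Δf = 3.571e+05 Hz = 357.069 kHz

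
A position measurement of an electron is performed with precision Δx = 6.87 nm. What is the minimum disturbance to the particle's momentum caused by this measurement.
7.675 × 10^-27 kg·m/s

The uncertainty principle implies that measuring position disturbs momentum:
ΔxΔp ≥ ℏ/2

When we measure position with precision Δx, we necessarily introduce a momentum uncertainty:
Δp ≥ ℏ/(2Δx)
Δp_min = (1.055e-34 J·s) / (2 × 6.870e-09 m)
Δp_min = 7.675e-27 kg·m/s

The more precisely we measure position, the greater the momentum disturbance.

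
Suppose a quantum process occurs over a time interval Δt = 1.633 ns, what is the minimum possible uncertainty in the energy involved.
201.535 neV

Using the energy-time uncertainty principle:
ΔEΔt ≥ ℏ/2

The minimum uncertainty in energy is:
ΔE_min = ℏ/(2Δt)
ΔE_min = (1.055e-34 J·s) / (2 × 1.633e-09 s)
ΔE_min = 3.229e-26 J = 201.535 neV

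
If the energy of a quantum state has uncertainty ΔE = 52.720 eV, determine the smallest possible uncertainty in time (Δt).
6.243 as

Using the energy-time uncertainty principle:
ΔEΔt ≥ ℏ/2

The minimum uncertainty in time is:
Δt_min = ℏ/(2ΔE)
Δt_min = (1.055e-34 J·s) / (2 × 8.447e-18 J)
Δt_min = 6.243e-18 s = 6.243 as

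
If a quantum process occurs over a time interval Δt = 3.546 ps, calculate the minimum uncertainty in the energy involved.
92.810 μeV

Using the energy-time uncertainty principle:
ΔEΔt ≥ ℏ/2

The minimum uncertainty in energy is:
ΔE_min = ℏ/(2Δt)
ΔE_min = (1.055e-34 J·s) / (2 × 3.546e-12 s)
ΔE_min = 1.487e-23 J = 92.810 μeV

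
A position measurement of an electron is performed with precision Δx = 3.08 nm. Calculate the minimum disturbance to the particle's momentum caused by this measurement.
1.712 × 10^-26 kg·m/s

The uncertainty principle implies that measuring position disturbs momentum:
ΔxΔp ≥ ℏ/2

When we measure position with precision Δx, we necessarily introduce a momentum uncertainty:
Δp ≥ ℏ/(2Δx)
Δp_min = (1.055e-34 J·s) / (2 × 3.080e-09 m)
Δp_min = 1.712e-26 kg·m/s

The more precisely we measure position, the greater the momentum disturbance.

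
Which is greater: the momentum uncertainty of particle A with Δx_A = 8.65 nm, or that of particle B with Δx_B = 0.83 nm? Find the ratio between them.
Particle B has the larger minimum momentum uncertainty, by a factor of 10.42.

For each particle, the minimum momentum uncertainty is Δp_min = ℏ/(2Δx):

Particle A: Δp_A = ℏ/(2×8.650e-09 m) = 6.096e-27 kg·m/s
Particle B: Δp_B = ℏ/(2×8.300e-10 m) = 6.353e-26 kg·m/s

Ratio: Δp_B/Δp_A = 10.42

Since Δp_min ∝ 1/Δx, the particle with smaller position uncertainty (B) has larger momentum uncertainty.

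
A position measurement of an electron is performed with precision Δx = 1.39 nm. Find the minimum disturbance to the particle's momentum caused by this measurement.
3.793 × 10^-26 kg·m/s

The uncertainty principle implies that measuring position disturbs momentum:
ΔxΔp ≥ ℏ/2

When we measure position with precision Δx, we necessarily introduce a momentum uncertainty:
Δp ≥ ℏ/(2Δx)
Δp_min = (1.055e-34 J·s) / (2 × 1.390e-09 m)
Δp_min = 3.793e-26 kg·m/s

The more precisely we measure position, the greater the momentum disturbance.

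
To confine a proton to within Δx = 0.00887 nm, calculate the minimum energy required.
65.934 meV

Localizing a particle requires giving it sufficient momentum uncertainty:

1. From uncertainty principle: Δp ≥ ℏ/(2Δx)
   Δp_min = (1.055e-34 J·s) / (2 × 8.870e-12 m)
   Δp_min = 5.945e-24 kg·m/s

2. This momentum uncertainty corresponds to kinetic energy:
   KE ≈ (Δp)²/(2m) = (5.945e-24)²/(2 × 1.673e-27 kg)
   KE = 1.056e-20 J = 65.934 meV

Tighter localization requires more energy.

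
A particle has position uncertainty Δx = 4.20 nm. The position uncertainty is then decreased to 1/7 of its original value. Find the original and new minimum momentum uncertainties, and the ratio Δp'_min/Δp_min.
Original Δp_min = 1.255 × 10^-26 kg·m/s; new Δp'_min = 8.788 × 10^-26 kg·m/s; ratio Δp'_min/Δp_min = 7.

From the uncertainty principle ΔxΔp ≥ ℏ/2, the minimum momentum uncertainty is Δp_min = ℏ/(2Δx).

Original (Δx = 4.20 nm = 4.200e-09 m):
Δp_min = (1.055e-34 J·s)/(2 × 4.200e-09 m) = 1.255e-26 kg·m/s

When Δx → (1/7)Δx:
Δp'_min = ℏ/(2 × (1/7)Δx) = 7 × ℏ/(2Δx) = 7 × Δp_min
Δp'_min = 7 × 1.255e-26 kg·m/s = 8.788e-26 kg·m/s

Since Δp_min ∝ 1/Δx, when Δx is decreased to 1/7 of its original value, Δp_min increases to 7 times its original value.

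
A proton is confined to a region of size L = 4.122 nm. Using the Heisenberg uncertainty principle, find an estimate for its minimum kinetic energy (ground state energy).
305.308 neV

Using the uncertainty principle to estimate ground state energy:

1. The position uncertainty is approximately the confinement size:
   Δx ≈ L = 4.122e-09 m

2. From ΔxΔp ≥ ℏ/2, the minimum momentum uncertainty is:
   Δp ≈ ℏ/(2L) = 1.279e-26 kg·m/s

3. The kinetic energy is approximately:
   KE ≈ (Δp)²/(2m) = (1.279e-26)²/(2 × 1.673e-27 kg)
   KE ≈ 4.892e-26 J = 305.308 neV

This is an order-of-magnitude estimate of the ground state energy.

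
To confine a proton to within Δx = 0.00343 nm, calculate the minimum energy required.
440.926 meV

Localizing a particle requires giving it sufficient momentum uncertainty:

1. From uncertainty principle: Δp ≥ ℏ/(2Δx)
   Δp_min = (1.055e-34 J·s) / (2 × 3.430e-12 m)
   Δp_min = 1.537e-23 kg·m/s

2. This momentum uncertainty corresponds to kinetic energy:
   KE ≈ (Δp)²/(2m) = (1.537e-23)²/(2 × 1.673e-27 kg)
   KE = 7.064e-20 J = 440.926 meV

Tighter localization requires more energy.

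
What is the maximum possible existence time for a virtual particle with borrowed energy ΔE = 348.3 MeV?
9.449 × 10^-25 s

Using the energy-time uncertainty principle:
ΔEΔt ≥ ℏ/2

For a virtual particle borrowing energy ΔE, the maximum lifetime is:
Δt_max = ℏ/(2ΔE)

Converting energy:
ΔE = 348.3 MeV = 5.580e-11 J

Δt_max = (1.055e-34 J·s) / (2 × 5.580e-11 J)
Δt_max = 9.449e-25 s = 9.449 × 10^-25 s

Virtual particles with higher borrowed energy exist for shorter times.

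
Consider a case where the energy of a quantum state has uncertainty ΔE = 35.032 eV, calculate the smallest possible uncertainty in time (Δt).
9.394 as

Using the energy-time uncertainty principle:
ΔEΔt ≥ ℏ/2

The minimum uncertainty in time is:
Δt_min = ℏ/(2ΔE)
Δt_min = (1.055e-34 J·s) / (2 × 5.613e-18 J)
Δt_min = 9.394e-18 s = 9.394 as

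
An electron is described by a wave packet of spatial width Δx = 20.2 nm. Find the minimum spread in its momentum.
2.610 × 10^-27 kg·m/s

For a wave packet, the spatial width Δx and momentum spread Δp are related by the uncertainty principle:
ΔxΔp ≥ ℏ/2

The minimum momentum spread is:
Δp_min = ℏ/(2Δx)
Δp_min = (1.055e-34 J·s) / (2 × 2.020e-08 m)
Δp_min = 2.610e-27 kg·m/s

A wave packet cannot have both a well-defined position and well-defined momentum.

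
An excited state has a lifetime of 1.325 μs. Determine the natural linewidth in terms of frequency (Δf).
60.058 kHz

Using the energy-time uncertainty principle and E = hf:
ΔEΔt ≥ ℏ/2
hΔf·Δt ≥ ℏ/2

The minimum frequency uncertainty is:
Δf = ℏ/(2hτ) = 1/(4πτ)
Δf = 1/(4π × 1.325e-06 s)
Δf = 6.006e+04 Hz = 60.058 kHz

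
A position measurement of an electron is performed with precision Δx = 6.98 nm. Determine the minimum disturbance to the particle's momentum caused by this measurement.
7.554 × 10^-27 kg·m/s

The uncertainty principle implies that measuring position disturbs momentum:
ΔxΔp ≥ ℏ/2

When we measure position with precision Δx, we necessarily introduce a momentum uncertainty:
Δp ≥ ℏ/(2Δx)
Δp_min = (1.055e-34 J·s) / (2 × 6.980e-09 m)
Δp_min = 7.554e-27 kg·m/s

The more precisely we measure position, the greater the momentum disturbance.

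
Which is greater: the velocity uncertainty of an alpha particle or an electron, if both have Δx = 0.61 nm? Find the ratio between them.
The electron has the larger minimum velocity uncertainty, by a ratio of 7294.3.

For both particles, Δp_min = ℏ/(2Δx) = 8.644e-26 kg·m/s (same for both).

The velocity uncertainty is Δv = Δp/m:
- alpha particle: Δv = 8.644e-26 / 6.645e-27 = 1.301e+01 m/s = 13.009 m/s
- electron: Δv = 8.644e-26 / 9.109e-31 = 9.489e+04 m/s = 94.892 km/s

Ratio: 9.489e+04 / 1.301e+01 = 7294.3

The lighter particle has larger velocity uncertainty because Δv ∝ 1/m.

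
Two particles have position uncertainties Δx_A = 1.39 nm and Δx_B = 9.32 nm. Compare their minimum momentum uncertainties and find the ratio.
Particle A has the larger minimum momentum uncertainty, by a factor of 6.71.

For each particle, the minimum momentum uncertainty is Δp_min = ℏ/(2Δx):

Particle A: Δp_A = ℏ/(2×1.390e-09 m) = 3.793e-26 kg·m/s
Particle B: Δp_B = ℏ/(2×9.320e-09 m) = 5.658e-27 kg·m/s

Ratio: Δp_A/Δp_B = 6.71

Since Δp_min ∝ 1/Δx, the particle with smaller position uncertainty (A) has larger momentum uncertainty.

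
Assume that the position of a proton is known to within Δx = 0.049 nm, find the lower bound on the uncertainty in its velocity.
643.357 m/s

Using the Heisenberg uncertainty principle and Δp = mΔv:
ΔxΔp ≥ ℏ/2
Δx(mΔv) ≥ ℏ/2

The minimum uncertainty in velocity is:
Δv_min = ℏ/(2mΔx)
Δv_min = (1.055e-34 J·s) / (2 × 1.673e-27 kg × 4.900e-11 m)
Δv_min = 6.434e+02 m/s = 643.357 m/s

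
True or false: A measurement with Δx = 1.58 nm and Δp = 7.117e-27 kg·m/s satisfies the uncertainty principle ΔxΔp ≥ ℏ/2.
No, it violates the uncertainty principle (impossible measurement).

Calculate the product ΔxΔp:
ΔxΔp = (1.580e-09 m) × (7.117e-27 kg·m/s)
ΔxΔp = 1.124e-35 J·s

Compare to the minimum allowed value ℏ/2:
ℏ/2 = 5.273e-35 J·s

Since ΔxΔp = 1.124e-35 J·s < 5.273e-35 J·s = ℏ/2,
the measurement violates the uncertainty principle.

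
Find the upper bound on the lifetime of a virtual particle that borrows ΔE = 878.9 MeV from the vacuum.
3.745 × 10^-25 s

Using the energy-time uncertainty principle:
ΔEΔt ≥ ℏ/2

For a virtual particle borrowing energy ΔE, the maximum lifetime is:
Δt_max = ℏ/(2ΔE)

Converting energy:
ΔE = 878.9 MeV = 1.408e-10 J

Δt_max = (1.055e-34 J·s) / (2 × 1.408e-10 J)
Δt_max = 3.745e-25 s = 3.745 × 10^-25 s

Virtual particles with higher borrowed energy exist for shorter times.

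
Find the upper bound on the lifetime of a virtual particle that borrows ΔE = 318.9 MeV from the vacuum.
1.032 ys

Using the energy-time uncertainty principle:
ΔEΔt ≥ ℏ/2

For a virtual particle borrowing energy ΔE, the maximum lifetime is:
Δt_max = ℏ/(2ΔE)

Converting energy:
ΔE = 318.9 MeV = 5.109e-11 J

Δt_max = (1.055e-34 J·s) / (2 × 5.109e-11 J)
Δt_max = 1.032e-24 s = 1.032 ys

Virtual particles with higher borrowed energy exist for shorter times.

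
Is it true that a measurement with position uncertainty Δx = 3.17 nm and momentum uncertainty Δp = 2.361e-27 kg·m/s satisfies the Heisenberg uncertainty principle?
No, it violates the uncertainty principle (impossible measurement).

Calculate the product ΔxΔp:
ΔxΔp = (3.170e-09 m) × (2.361e-27 kg·m/s)
ΔxΔp = 7.484e-36 J·s

Compare to the minimum allowed value ℏ/2:
ℏ/2 = 5.273e-35 J·s

Since ΔxΔp = 7.484e-36 J·s < 5.273e-35 J·s = ℏ/2,
the measurement violates the uncertainty principle.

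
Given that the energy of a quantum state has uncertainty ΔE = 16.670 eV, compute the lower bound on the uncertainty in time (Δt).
19.742 as

Using the energy-time uncertainty principle:
ΔEΔt ≥ ℏ/2

The minimum uncertainty in time is:
Δt_min = ℏ/(2ΔE)
Δt_min = (1.055e-34 J·s) / (2 × 2.671e-18 J)
Δt_min = 1.974e-17 s = 19.742 as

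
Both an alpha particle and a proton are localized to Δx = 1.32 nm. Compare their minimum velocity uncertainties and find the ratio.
The proton has the larger minimum velocity uncertainty, by a ratio of 4.0.

For both particles, Δp_min = ℏ/(2Δx) = 3.995e-26 kg·m/s (same for both).

The velocity uncertainty is Δv = Δp/m:
- alpha particle: Δv = 3.995e-26 / 6.645e-27 = 6.012e+00 m/s = 6.012 m/s
- proton: Δv = 3.995e-26 / 1.673e-27 = 2.388e+01 m/s = 23.882 m/s

Ratio: 2.388e+01 / 6.012e+00 = 4.0

The lighter particle has larger velocity uncertainty because Δv ∝ 1/m.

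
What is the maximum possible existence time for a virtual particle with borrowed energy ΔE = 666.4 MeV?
4.939 × 10^-25 s

Using the energy-time uncertainty principle:
ΔEΔt ≥ ℏ/2

For a virtual particle borrowing energy ΔE, the maximum lifetime is:
Δt_max = ℏ/(2ΔE)

Converting energy:
ΔE = 666.4 MeV = 1.068e-10 J

Δt_max = (1.055e-34 J·s) / (2 × 1.068e-10 J)
Δt_max = 4.939e-25 s = 4.939 × 10^-25 s

Virtual particles with higher borrowed energy exist for shorter times.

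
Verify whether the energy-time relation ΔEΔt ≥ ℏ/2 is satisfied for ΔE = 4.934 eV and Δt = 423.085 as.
Yes, it satisfies the uncertainty relation.

Calculate the product ΔEΔt:
ΔE = 4.934 eV = 7.905e-19 J
ΔEΔt = (7.905e-19 J) × (4.231e-16 s)
ΔEΔt = 3.345e-34 J·s

Compare to the minimum allowed value ℏ/2:
ℏ/2 = 5.273e-35 J·s

Since ΔEΔt = 3.345e-34 J·s ≥ 5.273e-35 J·s = ℏ/2,
this satisfies the uncertainty relation.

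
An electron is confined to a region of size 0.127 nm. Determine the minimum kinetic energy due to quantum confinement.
590.548 meV

Using the uncertainty principle:

1. Position uncertainty: Δx ≈ 1.270e-10 m
2. Minimum momentum uncertainty: Δp = ℏ/(2Δx) = 4.152e-25 kg·m/s
3. Minimum kinetic energy:
   KE = (Δp)²/(2m) = (4.152e-25)²/(2 × 9.109e-31 kg)
   KE = 9.462e-20 J = 590.548 meV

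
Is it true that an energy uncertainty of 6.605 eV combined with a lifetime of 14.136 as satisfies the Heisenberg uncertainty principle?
No, it violates the uncertainty relation.

Calculate the product ΔEΔt:
ΔE = 6.605 eV = 1.058e-18 J
ΔEΔt = (1.058e-18 J) × (1.414e-17 s)
ΔEΔt = 1.496e-35 J·s

Compare to the minimum allowed value ℏ/2:
ℏ/2 = 5.273e-35 J·s

Since ΔEΔt = 1.496e-35 J·s < 5.273e-35 J·s = ℏ/2,
this violates the uncertainty relation.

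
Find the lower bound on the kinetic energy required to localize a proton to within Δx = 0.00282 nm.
652.313 meV

Localizing a particle requires giving it sufficient momentum uncertainty:

1. From uncertainty principle: Δp ≥ ℏ/(2Δx)
   Δp_min = (1.055e-34 J·s) / (2 × 2.820e-12 m)
   Δp_min = 1.870e-23 kg·m/s

2. This momentum uncertainty corresponds to kinetic energy:
   KE ≈ (Δp)²/(2m) = (1.870e-23)²/(2 × 1.673e-27 kg)
   KE = 1.045e-19 J = 652.313 meV

Tighter localization requires more energy.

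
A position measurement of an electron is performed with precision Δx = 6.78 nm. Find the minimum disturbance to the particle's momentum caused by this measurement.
7.777 × 10^-27 kg·m/s

The uncertainty principle implies that measuring position disturbs momentum:
ΔxΔp ≥ ℏ/2

When we measure position with precision Δx, we necessarily introduce a momentum uncertainty:
Δp ≥ ℏ/(2Δx)
Δp_min = (1.055e-34 J·s) / (2 × 6.780e-09 m)
Δp_min = 7.777e-27 kg·m/s

The more precisely we measure position, the greater the momentum disturbance.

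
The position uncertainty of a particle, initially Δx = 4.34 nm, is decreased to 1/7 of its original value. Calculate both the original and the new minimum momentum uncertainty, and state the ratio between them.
Original Δp_min = 1.215 × 10^-26 kg·m/s; new Δp'_min = 8.505 × 10^-26 kg·m/s; ratio Δp'_min/Δp_min = 7.

From the uncertainty principle ΔxΔp ≥ ℏ/2, the minimum momentum uncertainty is Δp_min = ℏ/(2Δx).

Original (Δx = 4.34 nm = 4.340e-09 m):
Δp_min = (1.055e-34 J·s)/(2 × 4.340e-09 m) = 1.215e-26 kg·m/s

When Δx → (1/7)Δx:
Δp'_min = ℏ/(2 × (1/7)Δx) = 7 × ℏ/(2Δx) = 7 × Δp_min
Δp'_min = 7 × 1.215e-26 kg·m/s = 8.505e-26 kg·m/s

Since Δp_min ∝ 1/Δx, when Δx is decreased to 1/7 of its original value, Δp_min increases to 7 times its original value.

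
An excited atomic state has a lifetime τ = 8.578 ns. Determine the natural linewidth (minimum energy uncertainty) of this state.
38.366 neV

Using the energy-time uncertainty principle:
ΔEΔt ≥ ℏ/2

The lifetime τ represents the time uncertainty Δt.
The natural linewidth (minimum energy uncertainty) is:

ΔE = ℏ/(2τ)
ΔE = (1.055e-34 J·s) / (2 × 8.578e-09 s)
ΔE = 6.147e-27 J = 38.366 neV

This natural linewidth limits the precision of spectroscopic measurements.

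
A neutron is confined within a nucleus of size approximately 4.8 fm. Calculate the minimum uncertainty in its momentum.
1.099 × 10^-20 kg·m/s

Using the Heisenberg uncertainty principle:
ΔxΔp ≥ ℏ/2

With Δx ≈ L = 4.800e-15 m (the confinement size):
Δp_min = ℏ/(2Δx)
Δp_min = (1.055e-34 J·s) / (2 × 4.800e-15 m)
Δp_min = 1.099e-20 kg·m/s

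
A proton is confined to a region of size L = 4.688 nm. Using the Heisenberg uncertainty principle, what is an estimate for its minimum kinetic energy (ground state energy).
236.036 neV

Using the uncertainty principle to estimate ground state energy:

1. The position uncertainty is approximately the confinement size:
   Δx ≈ L = 4.688e-09 m

2. From ΔxΔp ≥ ℏ/2, the minimum momentum uncertainty is:
   Δp ≈ ℏ/(2L) = 1.125e-26 kg·m/s

3. The kinetic energy is approximately:
   KE ≈ (Δp)²/(2m) = (1.125e-26)²/(2 × 1.673e-27 kg)
   KE ≈ 3.782e-26 J = 236.036 neV

This is an order-of-magnitude estimate of the ground state energy.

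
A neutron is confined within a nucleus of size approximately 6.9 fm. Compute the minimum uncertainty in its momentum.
7.642 × 10^-21 kg·m/s

Using the Heisenberg uncertainty principle:
ΔxΔp ≥ ℏ/2

With Δx ≈ L = 6.900e-15 m (the confinement size):
Δp_min = ℏ/(2Δx)
Δp_min = (1.055e-34 J·s) / (2 × 6.900e-15 m)
Δp_min = 7.642e-21 kg·m/s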